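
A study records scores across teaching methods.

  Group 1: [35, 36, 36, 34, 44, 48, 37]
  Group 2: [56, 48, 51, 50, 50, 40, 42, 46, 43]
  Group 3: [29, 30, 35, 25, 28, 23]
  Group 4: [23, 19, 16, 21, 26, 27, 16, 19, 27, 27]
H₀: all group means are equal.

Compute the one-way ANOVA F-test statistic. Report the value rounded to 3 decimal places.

Group means [38.57, 47.33, 28.33, 22.10], grand mean 33.969
SSB = Σnᵢ(x̄ᵢ−x̄)² = 3355.021; SSW = ΣΣ(x−x̄ᵢ)² = 643.948
MSB = 3355.021/3 = 1118.3404; MSW = 643.948/28 = 22.9981
F = MSB/MSW = 48.6274
df = (3, 28)

test statistic = 48.627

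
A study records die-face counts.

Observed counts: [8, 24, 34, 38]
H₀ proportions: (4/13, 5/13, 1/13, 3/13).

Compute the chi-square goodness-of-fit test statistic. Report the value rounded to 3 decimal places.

n = 104; E_i = n·p_i = [32.00, 40.00, 8.00, 24.00]
χ² = (8−32.00)²/32.00 + (24−40.00)²/40.00 + (34−8.00)²/8.00 + (38−24.00)²/24.00 = 117.0667
df = 3

test statistic = 117.067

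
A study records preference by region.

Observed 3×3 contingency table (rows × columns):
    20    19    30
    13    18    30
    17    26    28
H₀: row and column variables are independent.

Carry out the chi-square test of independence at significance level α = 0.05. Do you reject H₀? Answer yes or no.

reject H₀: no

Row totals [69, 61, 71], col totals [50, 63, 88], n=201
χ² = (20−17.16)²/17.16 + (19−21.63)²/21.63 + (30−30.21)²/30.21 + (13−15.17)²/15.17 + (18−19.12)²/19.12 + (30−26.71)²/26.71 + (17−17.66)²/17.66 + (26−22.25)²/22.25 + (28−31.08)²/31.08 = 2.5338
df = 4
p-value (upper-tail) = 0.63860
At α=0.05: p ≥ α → fail to reject H₀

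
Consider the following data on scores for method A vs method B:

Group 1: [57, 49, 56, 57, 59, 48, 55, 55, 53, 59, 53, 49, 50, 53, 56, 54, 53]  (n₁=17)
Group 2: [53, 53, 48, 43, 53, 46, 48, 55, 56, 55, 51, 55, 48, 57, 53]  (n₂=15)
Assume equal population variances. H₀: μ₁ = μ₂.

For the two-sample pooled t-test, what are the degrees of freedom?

degrees of freedom = 30

df = n₁ + n₂ − 2 = 17 + 15 − 2 = 30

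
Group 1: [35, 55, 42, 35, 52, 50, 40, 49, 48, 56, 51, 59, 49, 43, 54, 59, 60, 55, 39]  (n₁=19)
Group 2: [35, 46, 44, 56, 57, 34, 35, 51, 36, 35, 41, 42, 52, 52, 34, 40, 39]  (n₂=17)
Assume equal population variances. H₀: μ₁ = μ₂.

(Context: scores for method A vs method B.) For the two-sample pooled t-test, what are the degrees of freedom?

df = n₁ + n₂ − 2 = 19 + 17 − 2 = 34

degrees of freedom = 34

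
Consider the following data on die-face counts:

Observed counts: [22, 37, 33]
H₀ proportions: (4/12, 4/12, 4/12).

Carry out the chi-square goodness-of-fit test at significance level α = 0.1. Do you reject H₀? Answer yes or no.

n = 92; E_i = n·p_i = [30.67, 30.67, 30.67]
χ² = (22−30.67)²/30.67 + (37−30.67)²/30.67 + (33−30.67)²/30.67 = 3.9348
df = 2
p-value (upper-tail) = 0.13982
At α=0.1: p ≥ α → fail to reject H₀

reject H₀: no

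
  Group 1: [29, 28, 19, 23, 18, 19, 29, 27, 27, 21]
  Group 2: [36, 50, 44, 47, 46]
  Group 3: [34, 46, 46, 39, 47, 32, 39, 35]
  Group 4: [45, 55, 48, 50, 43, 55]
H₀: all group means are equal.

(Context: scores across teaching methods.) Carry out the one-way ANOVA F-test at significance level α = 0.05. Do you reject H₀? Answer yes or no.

reject H₀: yes

Group means [24.00, 44.60, 39.75, 49.33], grand mean 37.138
SSB = Σnᵢ(x̄ᵢ−x̄)² = 2951.415; SSW = ΣΣ(x−x̄ᵢ)² = 664.033
MSB = 2951.415/3 = 983.8050; MSW = 664.033/25 = 26.5613
F = MSB/MSW = 37.0390
df = (3, 25)
p-value (upper-tail) = 0.00000
At α=0.05: p < α → reject H₀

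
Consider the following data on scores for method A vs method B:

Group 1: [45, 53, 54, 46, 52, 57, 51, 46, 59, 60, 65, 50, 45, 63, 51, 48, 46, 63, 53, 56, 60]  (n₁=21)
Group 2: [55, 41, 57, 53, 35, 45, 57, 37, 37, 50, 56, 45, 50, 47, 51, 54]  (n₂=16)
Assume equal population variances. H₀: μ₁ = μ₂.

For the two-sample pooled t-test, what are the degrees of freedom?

degrees of freedom = 35

df = n₁ + n₂ − 2 = 21 + 16 − 2 = 35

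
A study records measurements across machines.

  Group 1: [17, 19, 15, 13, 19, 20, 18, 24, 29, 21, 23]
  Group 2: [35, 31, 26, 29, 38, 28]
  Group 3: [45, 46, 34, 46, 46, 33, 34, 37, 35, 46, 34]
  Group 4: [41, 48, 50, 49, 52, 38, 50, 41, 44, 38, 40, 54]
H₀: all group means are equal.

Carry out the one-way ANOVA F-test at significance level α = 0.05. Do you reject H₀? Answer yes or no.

reject H₀: yes

Group means [19.82, 31.17, 39.64, 45.42], grand mean 34.650
SSB = Σnᵢ(x̄ᵢ−x̄)² = 4157.168; SSW = ΣΣ(x−x̄ᵢ)² = 1015.932
MSB = 4157.168/3 = 1385.7227; MSW = 1015.932/36 = 28.2203
F = MSB/MSW = 49.1037
df = (3, 36)
p-value (upper-tail) = 0.00000
At α=0.05: p < α → reject H₀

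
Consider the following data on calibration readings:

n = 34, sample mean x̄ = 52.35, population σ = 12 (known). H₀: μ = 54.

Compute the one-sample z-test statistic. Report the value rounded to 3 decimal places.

SE = σ/√n = 12/√34 = 2.0580
z = (x̄−μ₀)/SE = (52.35−54)/2.0580 = -0.8018

test statistic = -0.802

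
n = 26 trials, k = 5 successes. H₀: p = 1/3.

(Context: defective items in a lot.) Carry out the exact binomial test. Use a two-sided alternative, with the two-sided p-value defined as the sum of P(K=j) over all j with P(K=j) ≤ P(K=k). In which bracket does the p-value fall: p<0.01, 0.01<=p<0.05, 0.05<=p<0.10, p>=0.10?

Exact binomial: n=26, k=5, p₀=1/3=0.3333
P(X=j) = C(n,j)·p₀^j·(1−p₀)^(n−j); p = Σ P(X=j) over j with P(X=j) ≤ P(X=5)
p-value (two-sided) = 0.14831
→ bracket: p>=0.10

p-value bracket: p>=0.10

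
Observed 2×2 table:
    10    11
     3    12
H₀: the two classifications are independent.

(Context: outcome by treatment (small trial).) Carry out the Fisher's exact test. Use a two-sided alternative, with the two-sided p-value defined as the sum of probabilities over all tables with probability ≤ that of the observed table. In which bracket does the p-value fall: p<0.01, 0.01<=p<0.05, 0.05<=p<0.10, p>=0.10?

p-value bracket: p>=0.10

Margins: r₁=21, r₂=15, c₁=13, c₂=23, n=36
p_obs = C(21,10)·C(15,3)/C(36,13); sum pmf over tables with pmf ≤ p_obs
p-value (two-sided) = 0.15896
→ bracket: p>=0.10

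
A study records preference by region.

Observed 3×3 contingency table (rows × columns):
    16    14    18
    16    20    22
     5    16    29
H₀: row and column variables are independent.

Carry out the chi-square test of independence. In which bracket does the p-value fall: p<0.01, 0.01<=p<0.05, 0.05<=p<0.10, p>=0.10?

p-value bracket: 0.01<=p<0.05

Row totals [48, 58, 50], col totals [37, 50, 69], n=156
χ² = (16−11.38)²/11.38 + (14−15.38)²/15.38 + (18−21.23)²/21.23 + (16−13.76)²/13.76 + (20−18.59)²/18.59 + (22−25.65)²/25.65 + (5−11.86)²/11.86 + (16−16.03)²/16.03 + (29−22.12)²/22.12 = 9.5910
df = 4
p-value (upper-tail) = 0.04791
→ bracket: 0.01<=p<0.05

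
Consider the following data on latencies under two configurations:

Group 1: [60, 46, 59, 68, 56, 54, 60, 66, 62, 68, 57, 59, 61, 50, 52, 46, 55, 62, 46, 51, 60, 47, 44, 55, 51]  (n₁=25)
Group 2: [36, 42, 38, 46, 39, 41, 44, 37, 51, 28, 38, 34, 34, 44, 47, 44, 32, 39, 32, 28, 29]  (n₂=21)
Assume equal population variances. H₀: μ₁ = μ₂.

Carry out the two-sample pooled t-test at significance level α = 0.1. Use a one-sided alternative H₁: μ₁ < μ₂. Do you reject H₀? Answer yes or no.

x̄₁=55.800, s₁=7.024, n₁=25
x̄₂=38.238, s₂=6.472, n₂=21
s_p² = [24·7.024² + 20·6.472²]/44 = 45.9502
SE = √(s_p²·(1/25+1/21)) = 2.0065
t = (55.800−38.238)/2.0065 = 8.7524
df = 44
p-value (one-sided, H₁ less) = 1.00000
At α=0.1: p ≥ α → fail to reject H₀

reject H₀: no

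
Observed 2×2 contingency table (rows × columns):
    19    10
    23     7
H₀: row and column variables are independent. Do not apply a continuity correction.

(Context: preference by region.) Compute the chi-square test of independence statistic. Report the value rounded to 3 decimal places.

test statistic = 0.894

Row totals [29, 30], col totals [42, 17], n=59
χ² = (19−20.64)²/20.64 + (10−8.36)²/8.36 + (23−21.36)²/21.36 + (7−8.64)²/8.64 = 0.8937
df = 1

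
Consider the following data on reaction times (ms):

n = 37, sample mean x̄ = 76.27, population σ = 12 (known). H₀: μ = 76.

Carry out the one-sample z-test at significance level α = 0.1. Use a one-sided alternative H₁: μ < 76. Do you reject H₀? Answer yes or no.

SE = σ/√n = 12/√37 = 1.9728
z = (x̄−μ₀)/SE = (76.27−76)/1.9728 = 0.1369
p-value (one-sided, H₁ less) = 0.55443
At α=0.1: p ≥ α → fail to reject H₀

reject H₀: no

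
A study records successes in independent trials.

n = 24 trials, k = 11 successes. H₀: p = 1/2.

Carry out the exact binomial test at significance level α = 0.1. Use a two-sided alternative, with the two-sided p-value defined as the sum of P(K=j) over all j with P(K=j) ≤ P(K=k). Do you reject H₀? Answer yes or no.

Exact binomial: n=24, k=11, p₀=1/2=0.5000
P(X=j) = C(n,j)·p₀^j·(1−p₀)^(n−j); p = Σ P(X=j) over j with P(X=j) ≤ P(X=11)
p-value (two-sided) = 0.83882
At α=0.1: p ≥ α → fail to reject H₀

reject H₀: no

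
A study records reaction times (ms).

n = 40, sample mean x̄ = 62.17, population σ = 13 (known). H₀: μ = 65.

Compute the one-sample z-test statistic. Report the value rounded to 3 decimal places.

test statistic = -1.377

SE = σ/√n = 13/√40 = 2.0555
z = (x̄−μ₀)/SE = (62.17−65)/2.0555 = -1.3768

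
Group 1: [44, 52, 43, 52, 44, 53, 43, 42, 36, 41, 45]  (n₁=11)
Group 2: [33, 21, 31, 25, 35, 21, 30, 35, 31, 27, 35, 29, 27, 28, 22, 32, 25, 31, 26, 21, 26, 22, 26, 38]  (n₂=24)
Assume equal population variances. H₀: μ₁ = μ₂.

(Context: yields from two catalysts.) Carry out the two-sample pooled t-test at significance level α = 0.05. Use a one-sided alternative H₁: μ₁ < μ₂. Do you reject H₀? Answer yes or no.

x̄₁=45.000, s₁=5.273, n₁=11
x̄₂=28.208, s₂=4.978, n₂=24
s_p² = [10·5.273² + 23·4.978²]/33 = 25.6957
SE = √(s_p²·(1/11+1/24)) = 1.8457
t = (45.000−28.208)/1.8457 = 9.0977
df = 33
p-value (one-sided, H₁ less) = 1.00000
At α=0.05: p ≥ α → fail to reject H₀

reject H₀: no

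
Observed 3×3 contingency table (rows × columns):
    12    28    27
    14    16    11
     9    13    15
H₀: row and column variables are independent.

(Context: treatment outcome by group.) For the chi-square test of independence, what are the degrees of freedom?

df = (r−1)(c−1) = (3−1)·(3−1) = 4

degrees of freedom = 4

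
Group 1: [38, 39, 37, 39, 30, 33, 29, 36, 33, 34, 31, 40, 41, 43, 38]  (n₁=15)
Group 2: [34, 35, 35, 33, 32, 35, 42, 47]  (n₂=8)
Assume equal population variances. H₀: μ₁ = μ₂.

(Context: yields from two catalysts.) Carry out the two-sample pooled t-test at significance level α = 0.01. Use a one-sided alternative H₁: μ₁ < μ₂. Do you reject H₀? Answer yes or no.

reject H₀: no

x̄₁=36.067, s₁=4.217, n₁=15
x̄₂=36.625, s₂=5.153, n₂=8
s_p² = [14·4.217² + 7·5.153²]/21 = 20.7052
SE = √(s_p²·(1/15+1/8)) = 1.9921
t = (36.067−36.625)/1.9921 = -0.2803
df = 21
p-value (one-sided, H₁ less) = 0.39101
At α=0.01: p ≥ α → fail to reject H₀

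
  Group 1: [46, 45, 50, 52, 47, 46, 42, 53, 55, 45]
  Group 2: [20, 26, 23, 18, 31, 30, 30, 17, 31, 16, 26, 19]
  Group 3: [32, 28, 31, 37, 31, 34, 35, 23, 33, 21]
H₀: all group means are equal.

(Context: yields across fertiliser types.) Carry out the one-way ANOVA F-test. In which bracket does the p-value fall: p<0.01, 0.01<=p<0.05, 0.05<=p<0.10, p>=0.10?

Group means [48.10, 23.92, 30.50], grand mean 33.531
SSB = Σnᵢ(x̄ᵢ−x̄)² = 3323.652; SSW = ΣΣ(x−x̄ᵢ)² = 762.317
MSB = 3323.652/2 = 1661.8260; MSW = 762.317/29 = 26.2868
F = MSB/MSW = 63.2191
df = (2, 29)
p-value (upper-tail) = 0.00000
→ bracket: p<0.01

p-value bracket: p<0.01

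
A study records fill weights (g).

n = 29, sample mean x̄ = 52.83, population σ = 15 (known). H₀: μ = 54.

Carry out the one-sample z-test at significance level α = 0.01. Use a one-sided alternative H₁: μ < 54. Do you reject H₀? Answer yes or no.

SE = σ/√n = 15/√29 = 2.7854
z = (x̄−μ₀)/SE = (52.83−54)/2.7854 = -0.4200
p-value (one-sided, H₁ less) = 0.33723
At α=0.01: p ≥ α → fail to reject H₀

reject H₀: no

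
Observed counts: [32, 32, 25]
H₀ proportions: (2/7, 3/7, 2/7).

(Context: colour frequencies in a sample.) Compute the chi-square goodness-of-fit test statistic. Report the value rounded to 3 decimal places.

n = 89; E_i = n·p_i = [25.43, 38.14, 25.43]
χ² = (32−25.43)²/25.43 + (32−38.14)²/38.14 + (25−25.43)²/25.43 = 2.6948
df = 2

test statistic = 2.695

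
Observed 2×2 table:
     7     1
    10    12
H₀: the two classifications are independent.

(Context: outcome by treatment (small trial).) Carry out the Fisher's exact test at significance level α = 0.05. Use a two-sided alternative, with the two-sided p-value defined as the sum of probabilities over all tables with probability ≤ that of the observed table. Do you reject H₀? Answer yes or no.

Margins: r₁=8, r₂=22, c₁=17, c₂=13, n=30
p_obs = C(8,7)·C(22,10)/C(30,17); sum pmf over tables with pmf ≤ p_obs
p-value (two-sided) = 0.09243
At α=0.05: p ≥ α → fail to reject H₀

reject H₀: no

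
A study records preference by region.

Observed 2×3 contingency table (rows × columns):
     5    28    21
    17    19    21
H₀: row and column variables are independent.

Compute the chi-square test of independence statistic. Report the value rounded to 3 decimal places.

test statistic = 8.194

Row totals [54, 57], col totals [22, 47, 42], n=111
χ² = (5−10.70)²/10.70 + (28−22.86)²/22.86 + (21−20.43)²/20.43 + (17−11.30)²/11.30 + (19−24.14)²/24.14 + (21−21.57)²/21.57 = 8.1938
df = 2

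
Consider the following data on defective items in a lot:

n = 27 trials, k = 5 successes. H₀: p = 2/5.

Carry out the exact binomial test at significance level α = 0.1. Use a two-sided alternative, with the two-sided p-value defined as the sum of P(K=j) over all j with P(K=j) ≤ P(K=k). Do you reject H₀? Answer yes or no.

reject H₀: yes

Exact binomial: n=27, k=5, p₀=2/5=0.4000
P(X=j) = C(n,j)·p₀^j·(1−p₀)^(n−j); p = Σ P(X=j) over j with P(X=j) ≤ P(X=5)
p-value (two-sided) = 0.02888
At α=0.1: p < α → reject H₀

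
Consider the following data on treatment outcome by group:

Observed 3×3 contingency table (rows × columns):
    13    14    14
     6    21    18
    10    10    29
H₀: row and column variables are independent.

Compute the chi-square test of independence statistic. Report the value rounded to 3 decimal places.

Row totals [41, 45, 49], col totals [29, 45, 61], n=135
χ² = (13−8.81)²/8.81 + (14−13.67)²/13.67 + (14−18.53)²/18.53 + (6−9.67)²/9.67 + (21−15.00)²/15.00 + (18−20.33)²/20.33 + (10−10.53)²/10.53 + (10−16.33)²/16.33 + (29−22.14)²/22.14 = 11.7753
df = 4

test statistic = 11.775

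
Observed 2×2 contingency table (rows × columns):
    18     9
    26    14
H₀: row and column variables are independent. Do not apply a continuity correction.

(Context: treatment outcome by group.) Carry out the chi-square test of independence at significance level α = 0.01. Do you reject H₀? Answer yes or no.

Row totals [27, 40], col totals [44, 23], n=67
χ² = (18−17.73)²/17.73 + (9−9.27)²/9.27 + (26−26.27)²/26.27 + (14−13.73)²/13.73 = 0.0199
df = 1
p-value (upper-tail) = 0.88792
At α=0.01: p ≥ α → fail to reject H₀

reject H₀: no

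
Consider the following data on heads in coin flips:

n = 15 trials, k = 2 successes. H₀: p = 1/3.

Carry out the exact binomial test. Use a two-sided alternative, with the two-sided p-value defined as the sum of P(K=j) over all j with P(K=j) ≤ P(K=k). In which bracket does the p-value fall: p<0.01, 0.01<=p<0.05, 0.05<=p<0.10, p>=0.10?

p-value bracket: p>=0.10

Exact binomial: n=15, k=2, p₀=1/3=0.3333
P(X=j) = C(n,j)·p₀^j·(1−p₀)^(n−j); p = Σ P(X=j) over j with P(X=j) ≤ P(X=2)
p-value (two-sided) = 0.16759
→ bracket: p>=0.10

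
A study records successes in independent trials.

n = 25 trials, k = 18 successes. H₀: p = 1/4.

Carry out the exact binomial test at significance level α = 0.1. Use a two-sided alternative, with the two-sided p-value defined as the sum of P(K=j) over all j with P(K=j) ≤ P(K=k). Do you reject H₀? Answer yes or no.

Exact binomial: n=25, k=18, p₀=1/4=0.2500
P(X=j) = C(n,j)·p₀^j·(1−p₀)^(n−j); p = Σ P(X=j) over j with P(X=j) ≤ P(X=18)
p-value (two-sided) = 0.00000
At α=0.1: p < α → reject H₀

reject H₀: yes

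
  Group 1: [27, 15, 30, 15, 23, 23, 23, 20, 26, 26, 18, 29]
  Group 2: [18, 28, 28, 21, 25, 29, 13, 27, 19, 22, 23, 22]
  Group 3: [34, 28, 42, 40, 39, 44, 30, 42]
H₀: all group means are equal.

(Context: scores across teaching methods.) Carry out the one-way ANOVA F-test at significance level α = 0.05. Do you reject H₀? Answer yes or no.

Group means [22.92, 22.92, 37.38], grand mean 26.531
SSB = Σnᵢ(x̄ᵢ−x̄)² = 1254.260; SSW = ΣΣ(x−x̄ᵢ)² = 783.708
MSB = 1254.260/2 = 627.1302; MSW = 783.708/29 = 27.0244
F = MSB/MSW = 23.2061
df = (2, 29)
p-value (upper-tail) = 0.00000
At α=0.05: p < α → reject H₀

reject H₀: yes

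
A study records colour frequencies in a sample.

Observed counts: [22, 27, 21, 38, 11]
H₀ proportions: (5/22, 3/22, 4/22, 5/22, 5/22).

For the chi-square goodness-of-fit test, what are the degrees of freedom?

df = k − 1 = 5 − 1 = 4

degrees of freedom = 4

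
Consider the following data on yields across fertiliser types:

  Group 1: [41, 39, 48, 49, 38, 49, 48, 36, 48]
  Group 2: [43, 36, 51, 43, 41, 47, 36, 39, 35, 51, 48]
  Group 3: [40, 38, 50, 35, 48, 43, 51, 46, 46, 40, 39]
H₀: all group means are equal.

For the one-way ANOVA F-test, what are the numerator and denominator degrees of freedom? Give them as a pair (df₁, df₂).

k = 3 groups, N = 31 total
df = (k−1, N−k) = (3−1, 31−3) = (2, 28)

degrees of freedom = [2, 28]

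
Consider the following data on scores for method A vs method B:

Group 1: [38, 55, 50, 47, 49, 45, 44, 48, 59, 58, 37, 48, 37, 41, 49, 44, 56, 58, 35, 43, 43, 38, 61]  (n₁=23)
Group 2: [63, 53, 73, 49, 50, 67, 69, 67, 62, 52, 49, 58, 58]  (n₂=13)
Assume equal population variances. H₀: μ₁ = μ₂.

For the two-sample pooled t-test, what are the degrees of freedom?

df = n₁ + n₂ − 2 = 23 + 13 − 2 = 34

degrees of freedom = 34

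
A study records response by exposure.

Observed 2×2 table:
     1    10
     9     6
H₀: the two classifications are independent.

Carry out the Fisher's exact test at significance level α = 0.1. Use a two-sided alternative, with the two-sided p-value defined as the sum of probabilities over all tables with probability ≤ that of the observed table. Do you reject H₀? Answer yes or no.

reject H₀: yes

Margins: r₁=11, r₂=15, c₁=10, c₂=16, n=26
p_obs = C(11,1)·C(15,9)/C(26,10); sum pmf over tables with pmf ≤ p_obs
p-value (two-sided) = 0.01435
At α=0.1: p < α → reject H₀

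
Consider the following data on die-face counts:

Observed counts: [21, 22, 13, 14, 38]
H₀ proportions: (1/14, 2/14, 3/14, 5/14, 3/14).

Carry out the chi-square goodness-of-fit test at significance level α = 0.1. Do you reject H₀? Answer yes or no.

reject H₀: yes

n = 108; E_i = n·p_i = [7.71, 15.43, 23.14, 38.57, 23.14]
χ² = (21−7.71)²/7.71 + (22−15.43)²/15.43 + (13−23.14)²/23.14 + (14−38.57)²/38.57 + (38−23.14)²/23.14 = 55.3160
df = 4
p-value (upper-tail) = 0.00000
At α=0.1: p < α → reject H₀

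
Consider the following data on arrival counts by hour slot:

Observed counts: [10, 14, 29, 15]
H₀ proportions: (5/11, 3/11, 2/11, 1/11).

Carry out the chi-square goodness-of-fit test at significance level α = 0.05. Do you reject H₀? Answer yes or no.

n = 68; E_i = n·p_i = [30.91, 18.55, 12.36, 6.18]
χ² = (10−30.91)²/30.91 + (14−18.55)²/18.55 + (29−12.36)²/12.36 + (15−6.18)²/6.18 = 50.2230
df = 3
p-value (upper-tail) = 0.00000
At α=0.05: p < α → reject H₀

reject H₀: yes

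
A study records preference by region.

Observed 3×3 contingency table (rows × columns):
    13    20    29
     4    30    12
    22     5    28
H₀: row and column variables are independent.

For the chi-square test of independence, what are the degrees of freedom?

df = (r−1)(c−1) = (3−1)·(3−1) = 4

degrees of freedom = 4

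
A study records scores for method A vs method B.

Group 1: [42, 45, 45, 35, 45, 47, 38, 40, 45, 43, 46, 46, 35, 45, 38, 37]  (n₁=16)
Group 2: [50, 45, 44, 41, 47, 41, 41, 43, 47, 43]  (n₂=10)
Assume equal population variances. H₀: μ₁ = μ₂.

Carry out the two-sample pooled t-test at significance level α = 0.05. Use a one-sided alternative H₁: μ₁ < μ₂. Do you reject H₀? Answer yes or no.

x̄₁=42.000, s₁=4.179, n₁=16
x̄₂=44.200, s₂=3.048, n₂=10
s_p² = [15·4.179² + 9·3.048²]/24 = 14.4000
SE = √(s_p²·(1/16+1/10)) = 1.5297
t = (42.000−44.200)/1.5297 = -1.4382
df = 24
p-value (one-sided, H₁ less) = 0.08165
At α=0.05: p ≥ α → fail to reject H₀

reject H₀: no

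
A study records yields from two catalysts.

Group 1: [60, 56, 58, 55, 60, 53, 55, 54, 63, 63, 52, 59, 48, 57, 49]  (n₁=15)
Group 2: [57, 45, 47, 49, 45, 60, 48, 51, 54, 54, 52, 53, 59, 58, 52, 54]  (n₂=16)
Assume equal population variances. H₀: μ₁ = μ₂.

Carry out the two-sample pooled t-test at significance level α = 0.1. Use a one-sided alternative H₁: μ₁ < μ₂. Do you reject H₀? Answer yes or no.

x̄₁=56.133, s₁=4.533, n₁=15
x̄₂=52.375, s₂=4.717, n₂=16
s_p² = [14·4.533² + 15·4.717²]/29 = 21.4305
SE = √(s_p²·(1/15+1/16)) = 1.6638
t = (56.133−52.375)/1.6638 = 2.2589
df = 29
p-value (one-sided, H₁ less) = 0.98421
At α=0.1: p ≥ α → fail to reject H₀

reject H₀: no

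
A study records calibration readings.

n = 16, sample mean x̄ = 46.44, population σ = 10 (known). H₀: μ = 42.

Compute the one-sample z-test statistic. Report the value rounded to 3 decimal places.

SE = σ/√n = 10/√16 = 2.5000
z = (x̄−μ₀)/SE = (46.44−42)/2.5000 = 1.7760

test statistic = 1.776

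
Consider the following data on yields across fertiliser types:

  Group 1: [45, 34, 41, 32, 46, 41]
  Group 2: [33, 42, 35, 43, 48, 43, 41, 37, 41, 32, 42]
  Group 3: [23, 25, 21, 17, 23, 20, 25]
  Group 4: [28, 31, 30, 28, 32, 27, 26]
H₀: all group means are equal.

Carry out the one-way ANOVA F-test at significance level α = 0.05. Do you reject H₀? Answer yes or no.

reject H₀: yes

Group means [39.83, 39.73, 22.00, 28.86], grand mean 33.290
SSB = Σnᵢ(x̄ᵢ−x̄)² = 1742.515; SSW = ΣΣ(x−x̄ᵢ)² = 479.872
MSB = 1742.515/3 = 580.8383; MSW = 479.872/27 = 17.7730
F = MSB/MSW = 32.6808
df = (3, 27)
p-value (upper-tail) = 0.00000
At α=0.05: p < α → reject H₀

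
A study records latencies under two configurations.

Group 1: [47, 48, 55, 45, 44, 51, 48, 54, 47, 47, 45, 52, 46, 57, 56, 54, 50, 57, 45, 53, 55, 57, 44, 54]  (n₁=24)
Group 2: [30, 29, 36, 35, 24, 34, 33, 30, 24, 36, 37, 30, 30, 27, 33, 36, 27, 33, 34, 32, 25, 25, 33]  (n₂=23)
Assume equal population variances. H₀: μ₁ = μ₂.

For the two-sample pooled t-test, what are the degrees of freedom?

df = n₁ + n₂ − 2 = 24 + 23 − 2 = 45

degrees of freedom = 45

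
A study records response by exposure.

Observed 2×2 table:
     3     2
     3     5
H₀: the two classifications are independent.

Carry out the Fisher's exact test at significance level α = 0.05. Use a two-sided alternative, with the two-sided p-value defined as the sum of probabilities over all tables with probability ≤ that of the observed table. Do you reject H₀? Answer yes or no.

reject H₀: no

Margins: r₁=5, r₂=8, c₁=6, c₂=7, n=13
p_obs = C(5,3)·C(8,3)/C(13,6); sum pmf over tables with pmf ≤ p_obs
p-value (two-sided) = 0.59207
At α=0.05: p ≥ α → fail to reject H₀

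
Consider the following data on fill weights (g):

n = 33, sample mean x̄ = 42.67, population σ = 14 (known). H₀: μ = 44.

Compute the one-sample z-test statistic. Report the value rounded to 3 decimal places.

SE = σ/√n = 14/√33 = 2.4371
z = (x̄−μ₀)/SE = (42.67−44)/2.4371 = -0.5457

test statistic = -0.546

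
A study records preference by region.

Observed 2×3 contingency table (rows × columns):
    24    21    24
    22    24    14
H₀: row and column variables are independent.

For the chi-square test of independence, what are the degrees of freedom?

degrees of freedom = 2

df = (r−1)(c−1) = (2−1)·(3−1) = 2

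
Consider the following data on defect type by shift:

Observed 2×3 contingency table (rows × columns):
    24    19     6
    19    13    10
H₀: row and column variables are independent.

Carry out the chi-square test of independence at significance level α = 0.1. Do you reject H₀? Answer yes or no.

Row totals [49, 42], col totals [43, 32, 16], n=91
χ² = (24−23.15)²/23.15 + (19−17.23)²/17.23 + (6−8.62)²/8.62 + (19−19.85)²/19.85 + (13−14.77)²/14.77 + (10−7.38)²/7.38 = 2.1808
df = 2
p-value (upper-tail) = 0.33608
At α=0.1: p ≥ α → fail to reject H₀

reject H₀: no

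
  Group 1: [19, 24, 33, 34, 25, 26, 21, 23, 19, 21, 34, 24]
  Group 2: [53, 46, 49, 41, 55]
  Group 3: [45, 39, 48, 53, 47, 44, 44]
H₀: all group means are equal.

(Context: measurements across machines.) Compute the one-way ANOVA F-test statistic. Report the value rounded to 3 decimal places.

test statistic = 52.569

Group means [25.25, 48.80, 45.71], grand mean 36.125
SSB = Σnᵢ(x̄ᵢ−x̄)² = 2866.146; SSW = ΣΣ(x−x̄ᵢ)² = 572.479
MSB = 2866.146/2 = 1433.0732; MSW = 572.479/21 = 27.2609
F = MSB/MSW = 52.5688
df = (2, 21)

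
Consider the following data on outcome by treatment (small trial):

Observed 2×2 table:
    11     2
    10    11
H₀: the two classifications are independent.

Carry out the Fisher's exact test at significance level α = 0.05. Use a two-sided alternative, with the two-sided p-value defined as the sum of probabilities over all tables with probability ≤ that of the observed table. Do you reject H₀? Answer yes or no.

reject H₀: no

Margins: r₁=13, r₂=21, c₁=21, c₂=13, n=34
p_obs = C(13,11)·C(21,10)/C(34,21); sum pmf over tables with pmf ≤ p_obs
p-value (two-sided) = 0.06724
At α=0.05: p ≥ α → fail to reject H₀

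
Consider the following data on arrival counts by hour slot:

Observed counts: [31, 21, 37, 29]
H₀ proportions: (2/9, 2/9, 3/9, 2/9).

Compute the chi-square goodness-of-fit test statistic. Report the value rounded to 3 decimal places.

n = 118; E_i = n·p_i = [26.22, 26.22, 39.33, 26.22]
χ² = (31−26.22)²/26.22 + (21−26.22)²/26.22 + (37−39.33)²/39.33 + (29−26.22)²/26.22 = 2.3432
df = 3

test statistic = 2.343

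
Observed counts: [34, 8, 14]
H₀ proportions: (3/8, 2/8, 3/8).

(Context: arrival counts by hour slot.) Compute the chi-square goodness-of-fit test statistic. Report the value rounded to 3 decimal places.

n = 56; E_i = n·p_i = [21.00, 14.00, 21.00]
χ² = (34−21.00)²/21.00 + (8−14.00)²/14.00 + (14−21.00)²/21.00 = 12.9524
df = 2

test statistic = 12.952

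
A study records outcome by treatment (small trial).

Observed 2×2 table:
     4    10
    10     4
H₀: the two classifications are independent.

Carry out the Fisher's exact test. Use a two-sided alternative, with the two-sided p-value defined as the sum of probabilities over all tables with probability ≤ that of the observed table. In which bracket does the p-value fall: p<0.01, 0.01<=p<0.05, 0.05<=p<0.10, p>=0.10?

p-value bracket: 0.05<=p<0.10

Margins: r₁=14, r₂=14, c₁=14, c₂=14, n=28
p_obs = C(14,4)·C(14,10)/C(28,14); sum pmf over tables with pmf ≤ p_obs
p-value (two-sided) = 0.05698
→ bracket: 0.05<=p<0.10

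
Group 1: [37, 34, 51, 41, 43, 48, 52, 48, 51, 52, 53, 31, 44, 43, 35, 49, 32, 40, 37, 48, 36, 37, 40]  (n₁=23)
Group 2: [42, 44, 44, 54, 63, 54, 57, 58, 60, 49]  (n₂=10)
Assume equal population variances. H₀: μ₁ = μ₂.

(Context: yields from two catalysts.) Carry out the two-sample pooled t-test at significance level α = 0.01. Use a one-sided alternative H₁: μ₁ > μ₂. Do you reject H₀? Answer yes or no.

reject H₀: no

x̄₁=42.696, s₁=7.035, n₁=23
x̄₂=52.500, s₂=7.367, n₂=10
s_p² = [22·7.035² + 9·7.367²]/31 = 50.8829
SE = √(s_p²·(1/23+1/10)) = 2.7020
t = (42.696−52.500)/2.7020 = -3.6286
df = 31
p-value (one-sided, H₁ greater) = 0.99949
At α=0.01: p ≥ α → fail to reject H₀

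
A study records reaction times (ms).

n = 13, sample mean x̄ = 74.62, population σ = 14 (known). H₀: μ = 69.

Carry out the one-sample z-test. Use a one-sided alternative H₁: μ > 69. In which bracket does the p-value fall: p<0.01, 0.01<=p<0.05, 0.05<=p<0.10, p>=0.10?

p-value bracket: 0.05<=p<0.10

SE = σ/√n = 14/√13 = 3.8829
z = (x̄−μ₀)/SE = (74.62−69)/3.8829 = 1.4474
p-value (one-sided, H₁ greater) = 0.07390
→ bracket: 0.05<=p<0.10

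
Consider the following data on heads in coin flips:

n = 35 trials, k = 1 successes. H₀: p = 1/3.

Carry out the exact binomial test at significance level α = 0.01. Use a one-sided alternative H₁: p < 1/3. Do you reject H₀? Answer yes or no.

reject H₀: yes

Exact binomial: n=35, k=1, p₀=1/3=0.3333
P(X≤1) from Σ C(n,i)·p₀^i·(1−p₀)^(n−i)
p-value (one-sided, H₁ less) = 0.00001
At α=0.01: p < α → reject H₀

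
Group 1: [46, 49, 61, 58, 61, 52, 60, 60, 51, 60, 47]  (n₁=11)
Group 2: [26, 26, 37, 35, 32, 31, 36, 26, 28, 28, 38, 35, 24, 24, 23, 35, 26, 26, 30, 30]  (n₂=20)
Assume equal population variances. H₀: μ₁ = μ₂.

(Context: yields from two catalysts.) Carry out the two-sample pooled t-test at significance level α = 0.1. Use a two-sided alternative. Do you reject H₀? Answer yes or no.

x̄₁=55.000, s₁=6.017, n₁=11
x̄₂=29.800, s₂=4.797, n₂=20
s_p² = [10·6.017² + 19·4.797²]/29 = 27.5586
SE = √(s_p²·(1/11+1/20)) = 1.9706
t = (55.000−29.800)/1.9706 = 12.7880
df = 29
p-value (two-sided) = 0.00000
At α=0.1: p < α → reject H₀

reject H₀: yes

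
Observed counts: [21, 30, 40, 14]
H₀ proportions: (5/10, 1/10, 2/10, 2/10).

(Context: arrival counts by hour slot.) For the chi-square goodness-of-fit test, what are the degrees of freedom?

degrees of freedom = 3

df = k − 1 = 4 − 1 = 3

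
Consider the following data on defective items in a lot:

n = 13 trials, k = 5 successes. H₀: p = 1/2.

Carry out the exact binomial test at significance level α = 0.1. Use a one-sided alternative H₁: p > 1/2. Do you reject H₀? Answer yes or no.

reject H₀: no

Exact binomial: n=13, k=5, p₀=1/2=0.5000
P(X≥5) from Σ C(n,i)·p₀^i·(1−p₀)^(n−i)
p-value (one-sided, H₁ greater) = 0.86658
At α=0.1: p ≥ α → fail to reject H₀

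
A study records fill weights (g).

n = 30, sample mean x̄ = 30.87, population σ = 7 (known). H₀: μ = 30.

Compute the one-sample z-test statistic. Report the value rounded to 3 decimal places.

SE = σ/√n = 7/√30 = 1.2780
z = (x̄−μ₀)/SE = (30.87−30)/1.2780 = 0.6807

test statistic = 0.681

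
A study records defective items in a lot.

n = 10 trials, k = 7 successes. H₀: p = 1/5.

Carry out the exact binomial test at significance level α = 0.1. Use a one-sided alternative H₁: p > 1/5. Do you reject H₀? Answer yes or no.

Exact binomial: n=10, k=7, p₀=1/5=0.2000
P(X≥7) from Σ C(n,i)·p₀^i·(1−p₀)^(n−i)
p-value (one-sided, H₁ greater) = 0.00086
At α=0.1: p < α → reject H₀

reject H₀: yes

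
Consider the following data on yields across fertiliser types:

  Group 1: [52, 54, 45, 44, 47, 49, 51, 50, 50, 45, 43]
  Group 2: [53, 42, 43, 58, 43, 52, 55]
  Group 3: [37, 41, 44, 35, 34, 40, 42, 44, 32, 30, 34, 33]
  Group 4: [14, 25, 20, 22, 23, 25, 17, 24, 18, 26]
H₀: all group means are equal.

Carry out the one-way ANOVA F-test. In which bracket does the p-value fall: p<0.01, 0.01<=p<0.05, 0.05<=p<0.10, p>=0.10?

p-value bracket: p<0.01

Group means [48.18, 49.43, 37.17, 21.40], grand mean 38.400
SSB = Σnᵢ(x̄ᵢ−x̄)² = 4812.183; SSW = ΣΣ(x−x̄ᵢ)² = 795.417
MSB = 4812.183/3 = 1604.0609; MSW = 795.417/36 = 22.0949
F = MSB/MSW = 72.5986
df = (3, 36)
p-value (upper-tail) = 0.00000
→ bracket: p<0.01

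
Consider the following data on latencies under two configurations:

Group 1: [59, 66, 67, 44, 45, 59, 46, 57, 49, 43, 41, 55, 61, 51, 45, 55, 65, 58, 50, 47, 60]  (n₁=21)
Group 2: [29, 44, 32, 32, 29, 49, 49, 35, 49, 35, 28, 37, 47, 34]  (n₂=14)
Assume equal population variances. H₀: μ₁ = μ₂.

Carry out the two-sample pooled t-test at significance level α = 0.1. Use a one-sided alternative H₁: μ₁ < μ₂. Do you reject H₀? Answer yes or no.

reject H₀: no

x̄₁=53.476, s₁=8.078, n₁=21
x̄₂=37.786, s₂=8.078, n₂=14
s_p² = [20·8.078² + 13·8.078²]/33 = 65.2605
SE = √(s_p²·(1/21+1/14)) = 2.7873
t = (53.476−37.786)/2.7873 = 5.6293
df = 33
p-value (one-sided, H₁ less) = 1.00000
At α=0.1: p ≥ α → fail to reject H₀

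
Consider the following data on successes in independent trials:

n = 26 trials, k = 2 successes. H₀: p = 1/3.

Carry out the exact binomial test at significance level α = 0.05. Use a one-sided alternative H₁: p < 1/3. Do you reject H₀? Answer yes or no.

Exact binomial: n=26, k=2, p₀=1/3=0.3333
P(X≤2) from Σ C(n,i)·p₀^i·(1−p₀)^(n−i)
p-value (one-sided, H₁ less) = 0.00251
At α=0.05: p < α → reject H₀

reject H₀: yes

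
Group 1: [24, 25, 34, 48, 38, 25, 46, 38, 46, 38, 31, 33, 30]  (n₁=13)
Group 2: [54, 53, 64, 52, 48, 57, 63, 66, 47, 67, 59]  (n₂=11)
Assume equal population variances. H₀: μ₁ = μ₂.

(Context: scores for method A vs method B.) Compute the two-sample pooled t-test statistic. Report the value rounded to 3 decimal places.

test statistic = -7.034

x̄₁=35.077, s₁=8.190, n₁=13
x̄₂=57.273, s₂=7.072, n₂=11
s_p² = [12·8.190² + 10·7.072²]/22 = 59.3229
SE = √(s_p²·(1/13+1/11)) = 3.1554
t = (35.077−57.273)/3.1554 = -7.0343
df = 22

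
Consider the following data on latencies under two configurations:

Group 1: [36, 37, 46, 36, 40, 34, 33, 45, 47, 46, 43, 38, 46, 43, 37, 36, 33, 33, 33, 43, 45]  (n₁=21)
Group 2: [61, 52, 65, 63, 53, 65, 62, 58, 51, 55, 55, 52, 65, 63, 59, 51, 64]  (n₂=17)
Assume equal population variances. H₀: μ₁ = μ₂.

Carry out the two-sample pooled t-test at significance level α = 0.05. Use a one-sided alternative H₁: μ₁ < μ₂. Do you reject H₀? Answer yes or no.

reject H₀: yes

x̄₁=39.524, s₁=5.154, n₁=21
x̄₂=58.471, s₂=5.410, n₂=17
s_p² = [20·5.154² + 16·5.410²]/36 = 27.7631
SE = √(s_p²·(1/21+1/17)) = 1.7191
t = (39.524−58.471)/1.7191 = -11.0216
df = 36
p-value (one-sided, H₁ less) = 0.00000
At α=0.05: p < α → reject H₀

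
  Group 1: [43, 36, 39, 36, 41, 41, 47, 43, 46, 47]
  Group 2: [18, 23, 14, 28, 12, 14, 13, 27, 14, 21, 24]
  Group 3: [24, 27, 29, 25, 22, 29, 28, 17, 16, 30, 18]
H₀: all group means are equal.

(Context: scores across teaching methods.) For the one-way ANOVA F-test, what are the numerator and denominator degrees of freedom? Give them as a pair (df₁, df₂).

degrees of freedom = [2, 29]

k = 3 groups, N = 32 total
df = (k−1, N−k) = (3−1, 32−3) = (2, 29)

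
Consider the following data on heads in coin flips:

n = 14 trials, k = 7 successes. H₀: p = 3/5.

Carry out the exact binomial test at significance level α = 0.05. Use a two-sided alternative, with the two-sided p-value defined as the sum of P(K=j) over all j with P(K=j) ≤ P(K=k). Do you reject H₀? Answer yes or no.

reject H₀: no

Exact binomial: n=14, k=7, p₀=3/5=0.6000
P(X=j) = C(n,j)·p₀^j·(1−p₀)^(n−j); p = Σ P(X=j) over j with P(X=j) ≤ P(X=7)
p-value (two-sided) = 0.58680
At α=0.05: p ≥ α → fail to reject H₀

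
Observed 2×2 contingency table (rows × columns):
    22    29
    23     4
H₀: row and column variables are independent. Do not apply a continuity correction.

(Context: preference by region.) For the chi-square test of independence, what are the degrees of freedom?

df = (r−1)(c−1) = (2−1)·(2−1) = 1

degrees of freedom = 1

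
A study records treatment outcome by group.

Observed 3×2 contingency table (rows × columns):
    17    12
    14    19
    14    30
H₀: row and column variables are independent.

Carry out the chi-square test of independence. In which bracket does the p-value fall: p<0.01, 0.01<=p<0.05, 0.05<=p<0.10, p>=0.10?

p-value bracket: 0.05<=p<0.10

Row totals [29, 33, 44], col totals [45, 61], n=106
χ² = (17−12.31)²/12.31 + (12−16.69)²/16.69 + (14−14.01)²/14.01 + (19−18.99)²/18.99 + (14−18.68)²/18.68 + (30−25.32)²/25.32 = 5.1398
df = 2
p-value (upper-tail) = 0.07654
→ bracket: 0.05<=p<0.10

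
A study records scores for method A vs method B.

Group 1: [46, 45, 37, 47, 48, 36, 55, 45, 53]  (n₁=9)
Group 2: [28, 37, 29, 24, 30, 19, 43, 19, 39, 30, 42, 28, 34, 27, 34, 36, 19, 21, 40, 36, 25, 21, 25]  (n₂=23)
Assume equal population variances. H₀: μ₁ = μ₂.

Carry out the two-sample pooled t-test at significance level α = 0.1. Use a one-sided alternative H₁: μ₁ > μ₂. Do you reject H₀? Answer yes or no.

x̄₁=45.778, s₁=6.300, n₁=9
x̄₂=29.826, s₂=7.614, n₂=23
s_p² = [8·6.300² + 22·7.614²]/30 = 53.0953
SE = √(s_p²·(1/9+1/23)) = 2.8650
t = (45.778−29.826)/2.8650 = 5.5679
df = 30
p-value (one-sided, H₁ greater) = 0.00000
At α=0.1: p < α → reject H₀

reject H₀: yes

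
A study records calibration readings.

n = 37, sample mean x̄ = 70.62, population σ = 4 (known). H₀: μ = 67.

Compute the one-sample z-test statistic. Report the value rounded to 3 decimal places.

test statistic = 5.505

SE = σ/√n = 4/√37 = 0.6576
z = (x̄−μ₀)/SE = (70.62−67)/0.6576 = 5.5049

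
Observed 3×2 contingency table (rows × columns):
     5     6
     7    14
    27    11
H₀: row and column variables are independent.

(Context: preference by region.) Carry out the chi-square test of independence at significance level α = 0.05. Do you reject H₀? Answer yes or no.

reject H₀: yes

Row totals [11, 21, 38], col totals [39, 31], n=70
χ² = (5−6.13)²/6.13 + (6−4.87)²/4.87 + (7−11.70)²/11.70 + (14−9.30)²/9.30 + (27−21.17)²/21.17 + (11−16.83)²/16.83 = 8.3559
df = 2
p-value (upper-tail) = 0.01533
At α=0.05: p < α → reject H₀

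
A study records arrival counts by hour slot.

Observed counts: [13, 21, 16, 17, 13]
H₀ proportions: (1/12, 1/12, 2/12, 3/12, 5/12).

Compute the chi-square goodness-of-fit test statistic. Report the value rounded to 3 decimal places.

test statistic = 50.220

n = 80; E_i = n·p_i = [6.67, 6.67, 13.33, 20.00, 33.33]
χ² = (13−6.67)²/6.67 + (21−6.67)²/6.67 + (16−13.33)²/13.33 + (17−20.00)²/20.00 + (13−33.33)²/33.33 = 50.2200
df = 4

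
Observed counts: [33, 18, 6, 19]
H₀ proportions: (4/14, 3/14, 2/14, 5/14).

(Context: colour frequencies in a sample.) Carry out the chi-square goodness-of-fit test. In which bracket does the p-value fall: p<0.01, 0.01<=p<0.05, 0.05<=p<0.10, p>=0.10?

p-value bracket: 0.01<=p<0.05

n = 76; E_i = n·p_i = [21.71, 16.29, 10.86, 27.14]
χ² = (33−21.71)²/21.71 + (18−16.29)²/16.29 + (6−10.86)²/10.86 + (19−27.14)²/27.14 = 10.6618
df = 3
p-value (upper-tail) = 0.01370
→ bracket: 0.01<=p<0.05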